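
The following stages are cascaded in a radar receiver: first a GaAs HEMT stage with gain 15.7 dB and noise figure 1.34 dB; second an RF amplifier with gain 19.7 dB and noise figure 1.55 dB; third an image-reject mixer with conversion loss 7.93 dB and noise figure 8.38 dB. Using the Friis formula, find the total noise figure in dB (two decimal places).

Convert to linear (a loss of L dB is a gain of −L dB): F_i = 10^(NF_i/10), G_i = 10^(G_i,dB/10)
  Stage 1: F_1 = 10^(1.34/10) = 1.361, G_1 = 10^(15.7/10) = 37.15
  Stage 2: F_2 = 10^(1.55/10) = 1.429, G_2 = 10^(19.7/10) = 93.33
  Stage 3: F_3 = 10^(8.38/10) = 6.887, G_3 = 10^(−7.93/10) = 0.1611
Friis cascade:
  F = 1.361 + (1.429 − 1)/37.15 + (6.887 − 1)/3467 = 1.375
NF = 10 log₁₀(1.375) = 1.38 dB

1.38 dB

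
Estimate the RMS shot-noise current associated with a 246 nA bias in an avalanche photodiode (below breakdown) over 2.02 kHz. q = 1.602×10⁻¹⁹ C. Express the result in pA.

I_n = √(2qI·B)
2qI·B = 2 × 1.602×10⁻¹⁹ × 2.46×10⁻⁷ × 2.02×10³ = 1.59×10⁻²² A²
I_n = √(1.59×10⁻²²) = 1.26×10⁻¹¹ A = 12.6 pA

12.6 pA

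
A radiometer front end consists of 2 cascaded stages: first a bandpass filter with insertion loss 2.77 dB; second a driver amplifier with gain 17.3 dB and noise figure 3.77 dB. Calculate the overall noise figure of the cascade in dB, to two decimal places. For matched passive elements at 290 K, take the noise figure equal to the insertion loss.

6.54 dB

Convert to linear (a loss of L dB is a gain of −L dB): F_i = 10^(NF_i/10), G_i = 10^(G_i,dB/10)
  Stage 1: F_1 = 10^(2.77/10) = 1.892, G_1 = 10^(−2.77/10) = 0.5284
  Stage 2: F_2 = 10^(3.77/10) = 2.382, G_2 = 10^(17.3/10) = 53.70
Friis cascade:
  F = 1.892 + (2.382 − 1)/0.5284 = 4.508
NF = 10 log₁₀(4.508) = 6.54 dB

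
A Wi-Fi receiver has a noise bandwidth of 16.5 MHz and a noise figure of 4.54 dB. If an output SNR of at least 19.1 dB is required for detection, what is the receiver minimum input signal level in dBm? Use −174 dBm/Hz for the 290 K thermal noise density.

−78.2 dBm

Sensitivity = −174 + 10 log₁₀(B) + NF + SNR_min
= −174 + 72.17 + 4.54 + 19.1
= −78.19 dBm → −78.2 dBm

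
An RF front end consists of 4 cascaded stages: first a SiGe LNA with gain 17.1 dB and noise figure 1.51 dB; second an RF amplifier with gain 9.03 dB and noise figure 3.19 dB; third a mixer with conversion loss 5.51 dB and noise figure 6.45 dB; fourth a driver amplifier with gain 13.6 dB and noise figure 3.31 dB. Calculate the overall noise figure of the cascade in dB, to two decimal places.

Convert to linear (a loss of L dB is a gain of −L dB): F_i = 10^(NF_i/10), G_i = 10^(G_i,dB/10)
  Stage 1: F_1 = 10^(1.51/10) = 1.416, G_1 = 10^(17.1/10) = 51.29
  Stage 2: F_2 = 10^(3.19/10) = 2.084, G_2 = 10^(9.03/10) = 7.998
  Stage 3: F_3 = 10^(6.45/10) = 4.416, G_3 = 10^(−5.51/10) = 0.2812
  Stage 4: F_4 = 10^(3.31/10) = 2.143, G_4 = 10^(13.6/10) = 22.91
Friis cascade:
  F = 1.416 + (2.084 − 1)/51.29 + (4.416 − 1)/410.2 + (2.143 − 1)/115.3 = 1.455
NF = 10 log₁₀(1.455) = 1.63 dB

1.63 dB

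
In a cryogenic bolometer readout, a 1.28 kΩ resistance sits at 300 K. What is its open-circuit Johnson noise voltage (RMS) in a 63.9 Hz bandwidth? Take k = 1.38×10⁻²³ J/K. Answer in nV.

V_n = √(4kTRB)
4kTRB = 4 × 1.38×10⁻²³ × 300 × 1.28×10³ × 6.39×10¹ = 1.35×10⁻¹⁵ V²
V_n = √(1.35×10⁻¹⁵) = 3.68×10⁻⁸ V = 36.8 nV

36.8 nV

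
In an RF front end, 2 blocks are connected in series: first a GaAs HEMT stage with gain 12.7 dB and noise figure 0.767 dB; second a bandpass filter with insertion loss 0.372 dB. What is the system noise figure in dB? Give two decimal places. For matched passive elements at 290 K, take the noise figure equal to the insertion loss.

Convert to linear (a loss of L dB is a gain of −L dB): F_i = 10^(NF_i/10), G_i = 10^(G_i,dB/10)
  Stage 1: F_1 = 10^(0.767/10) = 1.193, G_1 = 10^(12.7/10) = 18.62
  Stage 2: F_2 = 10^(0.372/10) = 1.089, G_2 = 10^(−0.372/10) = 0.9179
Friis cascade:
  F = 1.193 + (1.089 − 1)/18.62 = 1.198
NF = 10 log₁₀(1.198) = 0.78 dB

0.78 dB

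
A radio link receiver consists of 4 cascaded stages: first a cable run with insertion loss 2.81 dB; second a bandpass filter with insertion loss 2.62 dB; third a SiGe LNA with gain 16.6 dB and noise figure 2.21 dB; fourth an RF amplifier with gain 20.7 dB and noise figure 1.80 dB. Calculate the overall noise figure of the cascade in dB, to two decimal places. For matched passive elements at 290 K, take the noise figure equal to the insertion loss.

7.67 dB

Convert to linear (a loss of L dB is a gain of −L dB): F_i = 10^(NF_i/10), G_i = 10^(G_i,dB/10)
  Stage 1: F_1 = 10^(2.81/10) = 1.910, G_1 = 10^(−2.81/10) = 0.5236
  Stage 2: F_2 = 10^(2.62/10) = 1.828, G_2 = 10^(−2.62/10) = 0.5470
  Stage 3: F_3 = 10^(2.21/10) = 1.663, G_3 = 10^(16.6/10) = 45.71
  Stage 4: F_4 = 10^(1.80/10) = 1.514, G_4 = 10^(20.7/10) = 117.5
Friis cascade:
  F = 1.910 + (1.828 − 1)/0.5236 + (1.663 − 1)/0.2864 + (1.514 − 1)/13.09 = 5.847
NF = 10 log₁₀(5.847) = 7.67 dB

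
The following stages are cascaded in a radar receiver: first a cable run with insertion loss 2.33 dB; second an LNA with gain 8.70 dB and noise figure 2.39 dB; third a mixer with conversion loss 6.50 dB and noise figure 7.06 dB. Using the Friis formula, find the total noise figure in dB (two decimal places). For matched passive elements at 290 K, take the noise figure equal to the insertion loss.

Convert to linear (a loss of L dB is a gain of −L dB): F_i = 10^(NF_i/10), G_i = 10^(G_i,dB/10)
  Stage 1: F_1 = 10^(2.33/10) = 1.710, G_1 = 10^(−2.33/10) = 0.5848
  Stage 2: F_2 = 10^(2.39/10) = 1.734, G_2 = 10^(8.70/10) = 7.413
  Stage 3: F_3 = 10^(7.06/10) = 5.082, G_3 = 10^(−6.50/10) = 0.2239
Friis cascade:
  F = 1.710 + (1.734 − 1)/0.5848 + (5.082 − 1)/4.335 = 3.906
NF = 10 log₁₀(3.906) = 5.92 dB

5.92 dB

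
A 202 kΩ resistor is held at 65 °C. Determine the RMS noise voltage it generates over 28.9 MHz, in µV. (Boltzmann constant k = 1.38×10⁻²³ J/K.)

330 µV

T = 65 °C + 273.15 = 338.15 K
V_n = √(4kTRB)
4kTRB = 4 × 1.38×10⁻²³ × 338.15 × 2.02×10⁵ × 2.89×10⁷ = 1.09×10⁻⁷ V²
V_n = √(1.09×10⁻⁷) = 3.30×10⁻⁴ V = 330 µV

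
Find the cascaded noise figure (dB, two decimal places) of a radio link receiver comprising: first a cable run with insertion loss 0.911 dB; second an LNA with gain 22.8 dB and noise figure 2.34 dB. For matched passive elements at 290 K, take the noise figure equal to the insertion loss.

3.25 dB

Convert to linear (a loss of L dB is a gain of −L dB): F_i = 10^(NF_i/10), G_i = 10^(G_i,dB/10)
  Stage 1: F_1 = 10^(0.911/10) = 1.233, G_1 = 10^(−0.911/10) = 0.8108
  Stage 2: F_2 = 10^(2.34/10) = 1.714, G_2 = 10^(22.8/10) = 190.5
Friis cascade:
  F = 1.233 + (1.714 − 1)/0.8108 = 2.114
NF = 10 log₁₀(2.114) = 3.25 dB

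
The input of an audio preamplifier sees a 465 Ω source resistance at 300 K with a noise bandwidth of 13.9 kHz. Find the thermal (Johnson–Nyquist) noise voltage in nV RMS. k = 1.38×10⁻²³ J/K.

327 nV

V_n = √(4kTRB)
4kTRB = 4 × 1.38×10⁻²³ × 300 × 4.65×10² × 1.39×10⁴ = 1.07×10⁻¹³ V²
V_n = √(1.07×10⁻¹³) = 3.27×10⁻⁷ V = 327 nV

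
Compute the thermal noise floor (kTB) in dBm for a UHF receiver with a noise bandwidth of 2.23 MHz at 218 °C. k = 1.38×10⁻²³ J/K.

T = 218 °C + 273.15 = 491.15 K
P_n = kTB = 1.38×10⁻²³ × 491.15 × 2.23×10⁶ = 1.51×10⁻¹⁴ W
In dBm: 10 log₁₀(1.51×10⁻¹⁴ / 10⁻³) = −108.2 dBm

−108.2 dBm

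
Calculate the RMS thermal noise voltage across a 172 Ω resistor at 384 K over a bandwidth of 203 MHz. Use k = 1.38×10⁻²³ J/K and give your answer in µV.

27.2 µV

V_n = √(4kTRB)
4kTRB = 4 × 1.38×10⁻²³ × 384 × 1.72×10² × 2.03×10⁸ = 7.40×10⁻¹⁰ V²
V_n = √(7.40×10⁻¹⁰) = 2.72×10⁻⁵ V = 27.2 µV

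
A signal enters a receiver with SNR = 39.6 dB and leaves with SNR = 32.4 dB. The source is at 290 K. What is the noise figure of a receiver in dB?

7.2 dB

NF (dB) = SNR_in(dB) − SNR_out(dB) when the source is at T₀
NF = 39.6 − 32.4 = 7.2 dB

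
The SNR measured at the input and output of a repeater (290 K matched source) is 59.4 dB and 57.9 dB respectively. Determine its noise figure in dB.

1.5 dB

NF (dB) = SNR_in(dB) − SNR_out(dB) when the source is at T₀
NF = 59.4 − 57.9 = 1.5 dB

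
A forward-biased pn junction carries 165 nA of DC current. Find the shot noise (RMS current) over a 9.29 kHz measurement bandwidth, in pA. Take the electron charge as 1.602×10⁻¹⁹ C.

22.2 pA

I_n = √(2qI·B)
2qI·B = 2 × 1.602×10⁻¹⁹ × 1.65×10⁻⁷ × 9.29×10³ = 4.91×10⁻²² A²
I_n = √(4.91×10⁻²²) = 2.22×10⁻¹¹ A = 22.2 pA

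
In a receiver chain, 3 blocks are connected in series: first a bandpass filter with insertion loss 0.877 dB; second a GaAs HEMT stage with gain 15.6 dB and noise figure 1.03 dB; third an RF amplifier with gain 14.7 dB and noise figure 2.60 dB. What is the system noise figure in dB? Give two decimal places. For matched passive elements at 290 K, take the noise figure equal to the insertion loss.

1.98 dB

Convert to linear (a loss of L dB is a gain of −L dB): F_i = 10^(NF_i/10), G_i = 10^(G_i,dB/10)
  Stage 1: F_1 = 10^(0.877/10) = 1.224, G_1 = 10^(−0.877/10) = 0.8171
  Stage 2: F_2 = 10^(1.03/10) = 1.268, G_2 = 10^(15.6/10) = 36.31
  Stage 3: F_3 = 10^(2.60/10) = 1.820, G_3 = 10^(14.7/10) = 29.51
Friis cascade:
  F = 1.224 + (1.268 − 1)/0.8171 + (1.820 − 1)/29.67 = 1.579
NF = 10 log₁₀(1.579) = 1.98 dB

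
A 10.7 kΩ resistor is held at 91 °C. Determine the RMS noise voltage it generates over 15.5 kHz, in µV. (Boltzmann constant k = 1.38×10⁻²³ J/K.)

T = 91 °C + 273.15 = 364.15 K
V_n = √(4kTRB)
4kTRB = 4 × 1.38×10⁻²³ × 364.15 × 1.07×10⁴ × 1.55×10⁴ = 3.33×10⁻¹² V²
V_n = √(3.33×10⁻¹²) = 1.83×10⁻⁶ V = 1.83 µV

1.83 µV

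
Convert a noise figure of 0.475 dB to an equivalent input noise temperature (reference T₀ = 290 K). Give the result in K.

F = 10^(0.475/10) = 1.11558
T_e = (F − 1)·T₀ = (1.11558 − 1) × 290 = 33.5 K

33.5 K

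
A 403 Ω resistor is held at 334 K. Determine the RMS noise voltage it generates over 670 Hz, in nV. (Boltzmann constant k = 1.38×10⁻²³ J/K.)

70.6 nV

V_n = √(4kTRB)
4kTRB = 4 × 1.38×10⁻²³ × 334 × 4.03×10² × 6.70×10² = 4.98×10⁻¹⁵ V²
V_n = √(4.98×10⁻¹⁵) = 7.06×10⁻⁸ V = 70.6 nV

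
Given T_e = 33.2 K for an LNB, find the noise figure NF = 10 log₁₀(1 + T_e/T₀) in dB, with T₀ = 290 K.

0.471 dB

F = 1 + T_e/T₀ = 1 + 33.2/290 = 1.11448
NF = 10 log₁₀(1.11448) = 0.471 dB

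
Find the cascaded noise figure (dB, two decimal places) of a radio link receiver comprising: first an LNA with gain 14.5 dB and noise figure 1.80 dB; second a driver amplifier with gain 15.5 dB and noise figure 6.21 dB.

2.11 dB

Convert to linear (a loss of L dB is a gain of −L dB): F_i = 10^(NF_i/10), G_i = 10^(G_i,dB/10)
  Stage 1: F_1 = 10^(1.80/10) = 1.514, G_1 = 10^(14.5/10) = 28.18
  Stage 2: F_2 = 10^(6.21/10) = 4.178, G_2 = 10^(15.5/10) = 35.48
Friis cascade:
  F = 1.514 + (4.178 − 1)/28.18 = 1.626
NF = 10 log₁₀(1.626) = 2.11 dB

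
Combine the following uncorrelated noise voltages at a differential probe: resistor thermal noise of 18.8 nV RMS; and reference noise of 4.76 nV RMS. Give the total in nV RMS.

19.4 nV

Uncorrelated sources add in power (mean-square): V_tot = √(ΣV_i²)
V_tot = √[(1.88×10⁻⁸)² + (4.76×10⁻⁹)²] = 1.94×10⁻⁸ V = 19.4 nV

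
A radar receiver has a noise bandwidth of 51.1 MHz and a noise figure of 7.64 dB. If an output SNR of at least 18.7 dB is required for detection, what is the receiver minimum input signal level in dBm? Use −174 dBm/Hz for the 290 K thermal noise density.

Sensitivity = −174 + 10 log₁₀(B) + NF + SNR_min
= −174 + 77.08 + 7.64 + 18.7
= −70.58 dBm → −70.6 dBm

−70.6 dBm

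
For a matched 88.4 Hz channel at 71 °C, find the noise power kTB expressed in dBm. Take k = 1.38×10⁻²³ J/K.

T = 71 °C + 273.15 = 344.15 K
P_n = kTB = 1.38×10⁻²³ × 344.15 × 8.84×10¹ = 4.20×10⁻¹⁹ W
In dBm: 10 log₁₀(4.20×10⁻¹⁹ / 10⁻³) = −153.8 dBm

−153.8 dBm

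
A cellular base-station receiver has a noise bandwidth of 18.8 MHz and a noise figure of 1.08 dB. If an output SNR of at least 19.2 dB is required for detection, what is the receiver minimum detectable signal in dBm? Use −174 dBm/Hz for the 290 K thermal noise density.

−81.0 dBm

Sensitivity = −174 + 10 log₁₀(B) + NF + SNR_min
= −174 + 72.74 + 1.08 + 19.2
= −80.98 dBm → −81.0 dBm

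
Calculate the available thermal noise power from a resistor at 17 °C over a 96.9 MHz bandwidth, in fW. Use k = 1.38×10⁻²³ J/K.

T = 17 °C + 273.15 = 290.15 K
P_n = kTB = 1.38×10⁻²³ × 290.15 × 9.69×10⁷ = 3.88×10⁻¹³ W = 388 fW

388 fW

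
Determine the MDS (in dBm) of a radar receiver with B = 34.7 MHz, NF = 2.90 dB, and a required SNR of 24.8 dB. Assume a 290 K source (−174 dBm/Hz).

Sensitivity = −174 + 10 log₁₀(B) + NF + SNR_min
= −174 + 75.4 + 2.90 + 24.8
= −70.90 dBm → −70.9 dBm

−70.9 dBm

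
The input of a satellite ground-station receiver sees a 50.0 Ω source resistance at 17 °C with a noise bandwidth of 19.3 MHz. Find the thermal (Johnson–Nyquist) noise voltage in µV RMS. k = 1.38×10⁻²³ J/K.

T = 17 °C + 273.15 = 290.15 K
V_n = √(4kTRB)
4kTRB = 4 × 1.38×10⁻²³ × 290.15 × 5.00×10¹ × 1.93×10⁷ = 1.55×10⁻¹¹ V²
V_n = √(1.55×10⁻¹¹) = 3.93×10⁻⁶ V = 3.93 µV

3.93 µV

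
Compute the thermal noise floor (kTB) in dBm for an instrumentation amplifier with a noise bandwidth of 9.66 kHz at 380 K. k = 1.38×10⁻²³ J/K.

P_n = kTB = 1.38×10⁻²³ × 380 × 9.66×10³ = 5.07×10⁻¹⁷ W
In dBm: 10 log₁₀(5.07×10⁻¹⁷ / 10⁻³) = −133.0 dBm

−133.0 dBm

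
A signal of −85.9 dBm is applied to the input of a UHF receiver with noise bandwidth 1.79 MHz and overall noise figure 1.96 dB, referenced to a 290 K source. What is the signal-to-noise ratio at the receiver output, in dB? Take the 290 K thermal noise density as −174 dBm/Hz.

23.6 dB

Noise floor: N = −174 + 10 log₁₀(B) + NF
10 log₁₀(1.79×10⁶) = 62.53 dB
N = −174 + 62.53 + 1.96 = −109.51 dBm
SNR = P_sig − N = −85.9 − (−109.51) = 23.61 dB → 23.6 dB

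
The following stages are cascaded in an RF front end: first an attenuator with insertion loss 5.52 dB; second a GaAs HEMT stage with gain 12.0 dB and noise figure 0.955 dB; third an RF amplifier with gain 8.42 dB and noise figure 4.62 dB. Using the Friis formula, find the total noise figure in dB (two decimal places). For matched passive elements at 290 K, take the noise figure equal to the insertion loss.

Convert to linear (a loss of L dB is a gain of −L dB): F_i = 10^(NF_i/10), G_i = 10^(G_i,dB/10)
  Stage 1: F_1 = 10^(5.52/10) = 3.565, G_1 = 10^(−5.52/10) = 0.2805
  Stage 2: F_2 = 10^(0.955/10) = 1.246, G_2 = 10^(12.0/10) = 15.85
  Stage 3: F_3 = 10^(4.62/10) = 2.897, G_3 = 10^(8.42/10) = 6.950
Friis cascade:
  F = 3.565 + (1.246 − 1)/0.2805 + (2.897 − 1)/4.446 = 4.868
NF = 10 log₁₀(4.868) = 6.87 dB

6.87 dB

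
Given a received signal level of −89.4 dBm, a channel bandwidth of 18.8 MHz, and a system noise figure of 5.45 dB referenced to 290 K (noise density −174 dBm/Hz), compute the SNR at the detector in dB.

Noise floor: N = −174 + 10 log₁₀(B) + NF
10 log₁₀(1.88×10⁷) = 72.74 dB
N = −174 + 72.74 + 5.45 = −95.81 dBm
SNR = P_sig − N = −89.4 − (−95.81) = 6.41 dB → 6.4 dB

6.4 dB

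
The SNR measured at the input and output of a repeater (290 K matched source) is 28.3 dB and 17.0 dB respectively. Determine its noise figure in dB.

11.3 dB

NF (dB) = SNR_in(dB) − SNR_out(dB) when the source is at T₀
NF = 28.3 − 17.0 = 11.3 dB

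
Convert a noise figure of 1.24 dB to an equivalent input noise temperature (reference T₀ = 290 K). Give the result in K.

95.8 K

F = 10^(1.24/10) = 1.33045
T_e = (F − 1)·T₀ = (1.33045 − 1) × 290 = 95.8 K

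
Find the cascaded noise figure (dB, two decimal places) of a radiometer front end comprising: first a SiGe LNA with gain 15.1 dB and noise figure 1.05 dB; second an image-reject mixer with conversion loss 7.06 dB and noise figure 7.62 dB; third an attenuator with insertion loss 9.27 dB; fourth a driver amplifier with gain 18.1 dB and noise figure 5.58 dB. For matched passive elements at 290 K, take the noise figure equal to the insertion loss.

7.83 dB

Convert to linear (a loss of L dB is a gain of −L dB): F_i = 10^(NF_i/10), G_i = 10^(G_i,dB/10)
  Stage 1: F_1 = 10^(1.05/10) = 1.274, G_1 = 10^(15.1/10) = 32.36
  Stage 2: F_2 = 10^(7.62/10) = 5.781, G_2 = 10^(−7.06/10) = 0.1968
  Stage 3: F_3 = 10^(9.27/10) = 8.453, G_3 = 10^(−9.27/10) = 0.1183
  Stage 4: F_4 = 10^(5.58/10) = 3.614, G_4 = 10^(18.1/10) = 64.57
Friis cascade:
  F = 1.274 + (5.781 − 1)/32.36 + (8.453 − 1)/6.368 + (3.614 − 1)/0.7534 = 6.062
NF = 10 log₁₀(6.062) = 7.83 dB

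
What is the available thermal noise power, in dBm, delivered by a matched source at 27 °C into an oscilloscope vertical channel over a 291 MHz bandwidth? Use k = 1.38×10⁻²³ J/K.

T = 27 °C + 273.15 = 300.15 K
P_n = kTB = 1.38×10⁻²³ × 300.15 × 2.91×10⁸ = 1.21×10⁻¹² W
In dBm: 10 log₁₀(1.21×10⁻¹² / 10⁻³) = −89.2 dBm

−89.2 dBm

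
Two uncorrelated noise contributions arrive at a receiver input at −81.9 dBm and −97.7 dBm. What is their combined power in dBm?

−81.8 dBm

Convert to linear, add, convert back:
P₁ = 6.46×10⁻¹² W, P₂ = 1.70×10⁻¹³ W
P_tot = 6.63×10⁻¹² W → 10 log₁₀(P_tot / 10⁻³) = −81.8 dBm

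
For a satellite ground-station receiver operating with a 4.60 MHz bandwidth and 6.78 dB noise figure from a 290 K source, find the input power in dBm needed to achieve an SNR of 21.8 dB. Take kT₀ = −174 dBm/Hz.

−78.8 dBm

Sensitivity = −174 + 10 log₁₀(B) + NF + SNR_min
= −174 + 66.63 + 6.78 + 21.8
= −78.79 dBm → −78.8 dBm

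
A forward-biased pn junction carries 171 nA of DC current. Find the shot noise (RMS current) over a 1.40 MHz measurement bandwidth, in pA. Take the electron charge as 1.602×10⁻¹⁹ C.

I_n = √(2qI·B)
2qI·B = 2 × 1.602×10⁻¹⁹ × 1.71×10⁻⁷ × 1.40×10⁶ = 7.67×10⁻²⁰ A²
I_n = √(7.67×10⁻²⁰) = 2.77×10⁻¹⁰ A = 277 pA

277 pA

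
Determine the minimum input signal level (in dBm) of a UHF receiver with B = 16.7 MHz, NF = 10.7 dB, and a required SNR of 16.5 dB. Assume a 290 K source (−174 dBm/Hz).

−74.6 dBm

Sensitivity = −174 + 10 log₁₀(B) + NF + SNR_min
= −174 + 72.23 + 10.7 + 16.5
= −74.57 dBm → −74.6 dBm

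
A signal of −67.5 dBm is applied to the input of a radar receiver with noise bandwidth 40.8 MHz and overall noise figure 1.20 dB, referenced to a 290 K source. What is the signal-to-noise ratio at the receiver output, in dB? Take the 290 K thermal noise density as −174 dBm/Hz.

29.2 dB

Noise floor: N = −174 + 10 log₁₀(B) + NF
10 log₁₀(4.08×10⁷) = 76.11 dB
N = −174 + 76.11 + 1.20 = −96.69 dBm
SNR = P_sig − N = −67.5 − (−96.69) = 29.19 dB → 29.2 dB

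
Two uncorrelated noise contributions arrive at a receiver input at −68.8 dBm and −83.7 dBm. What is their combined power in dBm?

Convert to linear, add, convert back:
P₁ = 1.32×10⁻¹⁰ W, P₂ = 4.27×10⁻¹² W
P_tot = 1.36×10⁻¹⁰ W → 10 log₁₀(P_tot / 10⁻³) = −68.7 dBm

−68.7 dBm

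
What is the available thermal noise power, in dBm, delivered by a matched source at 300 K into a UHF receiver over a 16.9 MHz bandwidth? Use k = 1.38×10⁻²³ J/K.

P_n = kTB = 1.38×10⁻²³ × 300 × 1.69×10⁷ = 7.00×10⁻¹⁴ W
In dBm: 10 log₁₀(7.00×10⁻¹⁴ / 10⁻³) = −101.6 dBm

−101.6 dBm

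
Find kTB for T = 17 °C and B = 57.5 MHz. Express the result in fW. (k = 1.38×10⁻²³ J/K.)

230 fW

T = 17 °C + 273.15 = 290.15 K
P_n = kTB = 1.38×10⁻²³ × 290.15 × 5.75×10⁷ = 2.30×10⁻¹³ W = 230 fW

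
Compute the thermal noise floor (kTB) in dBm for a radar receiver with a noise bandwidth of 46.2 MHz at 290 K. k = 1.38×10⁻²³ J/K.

−97.3 dBm

P_n = kTB = 1.38×10⁻²³ × 290 × 4.62×10⁷ = 1.85×10⁻¹³ W
In dBm: 10 log₁₀(1.85×10⁻¹³ / 10⁻³) = −97.3 dBm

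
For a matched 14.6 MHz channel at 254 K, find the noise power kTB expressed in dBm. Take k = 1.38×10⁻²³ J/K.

−102.9 dBm

P_n = kTB = 1.38×10⁻²³ × 254 × 1.46×10⁷ = 5.12×10⁻¹⁴ W
In dBm: 10 log₁₀(5.12×10⁻¹⁴ / 10⁻³) = −102.9 dBm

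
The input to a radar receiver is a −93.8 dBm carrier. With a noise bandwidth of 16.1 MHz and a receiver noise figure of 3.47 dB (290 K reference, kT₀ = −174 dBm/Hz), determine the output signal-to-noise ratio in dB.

Noise floor: N = −174 + 10 log₁₀(B) + NF
10 log₁₀(1.61×10⁷) = 72.07 dB
N = −174 + 72.07 + 3.47 = −98.46 dBm
SNR = P_sig − N = −93.8 − (−98.46) = 4.66 dB → 4.7 dB

4.7 dB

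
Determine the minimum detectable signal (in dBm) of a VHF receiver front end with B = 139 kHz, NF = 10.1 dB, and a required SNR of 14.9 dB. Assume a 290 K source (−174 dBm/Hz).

−97.6 dBm

Sensitivity = −174 + 10 log₁₀(B) + NF + SNR_min
= −174 + 51.43 + 10.1 + 14.9
= −97.57 dBm → −97.6 dBm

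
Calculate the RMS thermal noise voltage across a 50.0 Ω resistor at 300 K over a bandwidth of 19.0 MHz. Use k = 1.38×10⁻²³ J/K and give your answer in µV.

V_n = √(4kTRB)
4kTRB = 4 × 1.38×10⁻²³ × 300 × 5.00×10¹ × 1.90×10⁷ = 1.57×10⁻¹¹ V²
V_n = √(1.57×10⁻¹¹) = 3.97×10⁻⁶ V = 3.97 µV

3.97 µV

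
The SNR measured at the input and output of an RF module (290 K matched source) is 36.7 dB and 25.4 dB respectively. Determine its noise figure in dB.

NF (dB) = SNR_in(dB) − SNR_out(dB) when the source is at T₀
NF = 36.7 − 25.4 = 11.3 dB

11.3 dB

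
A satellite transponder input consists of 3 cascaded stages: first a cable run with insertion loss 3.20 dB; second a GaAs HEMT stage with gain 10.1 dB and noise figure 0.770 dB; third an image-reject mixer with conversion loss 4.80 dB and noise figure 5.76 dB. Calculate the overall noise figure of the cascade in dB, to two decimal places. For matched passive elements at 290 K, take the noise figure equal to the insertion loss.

4.86 dB

Convert to linear (a loss of L dB is a gain of −L dB): F_i = 10^(NF_i/10), G_i = 10^(G_i,dB/10)
  Stage 1: F_1 = 10^(3.20/10) = 2.089, G_1 = 10^(−3.20/10) = 0.4786
  Stage 2: F_2 = 10^(0.770/10) = 1.194, G_2 = 10^(10.1/10) = 10.23
  Stage 3: F_3 = 10^(5.76/10) = 3.767, G_3 = 10^(−4.80/10) = 0.3311
Friis cascade:
  F = 2.089 + (1.194 − 1)/0.4786 + (3.767 − 1)/4.898 = 3.060
NF = 10 log₁₀(3.060) = 4.86 dB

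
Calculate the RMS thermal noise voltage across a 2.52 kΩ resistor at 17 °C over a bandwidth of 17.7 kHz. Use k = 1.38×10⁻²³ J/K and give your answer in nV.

845 nV

T = 17 °C + 273.15 = 290.15 K
V_n = √(4kTRB)
4kTRB = 4 × 1.38×10⁻²³ × 290.15 × 2.52×10³ × 1.77×10⁴ = 7.14×10⁻¹³ V²
V_n = √(7.14×10⁻¹³) = 8.45×10⁻⁷ V = 845 nV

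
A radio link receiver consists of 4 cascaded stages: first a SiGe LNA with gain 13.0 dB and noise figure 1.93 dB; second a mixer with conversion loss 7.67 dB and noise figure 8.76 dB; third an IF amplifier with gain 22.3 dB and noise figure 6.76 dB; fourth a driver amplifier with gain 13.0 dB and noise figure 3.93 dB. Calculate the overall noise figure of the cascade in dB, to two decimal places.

Convert to linear (a loss of L dB is a gain of −L dB): F_i = 10^(NF_i/10), G_i = 10^(G_i,dB/10)
  Stage 1: F_1 = 10^(1.93/10) = 1.560, G_1 = 10^(13.0/10) = 19.95
  Stage 2: F_2 = 10^(8.76/10) = 7.516, G_2 = 10^(−7.67/10) = 0.1710
  Stage 3: F_3 = 10^(6.76/10) = 4.742, G_3 = 10^(22.3/10) = 169.8
  Stage 4: F_4 = 10^(3.93/10) = 2.472, G_4 = 10^(13.0/10) = 19.95
Friis cascade:
  F = 1.560 + (7.516 − 1)/19.95 + (4.742 − 1)/3.412 + (2.472 − 1)/579.4 = 2.986
NF = 10 log₁₀(2.986) = 4.75 dB

4.75 dB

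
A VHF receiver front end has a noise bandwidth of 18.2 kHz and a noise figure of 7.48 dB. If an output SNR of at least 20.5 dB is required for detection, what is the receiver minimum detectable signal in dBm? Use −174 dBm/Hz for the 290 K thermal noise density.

Sensitivity = −174 + 10 log₁₀(B) + NF + SNR_min
= −174 + 42.6 + 7.48 + 20.5
= −103.42 dBm → −103.4 dBm

−103.4 dBm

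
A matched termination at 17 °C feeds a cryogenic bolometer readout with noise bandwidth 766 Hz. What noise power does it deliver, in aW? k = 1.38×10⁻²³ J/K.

T = 17 °C + 273.15 = 290.15 K
P_n = kTB = 1.38×10⁻²³ × 290.15 × 7.66×10² = 3.07×10⁻¹⁸ W = 3.07 aW

3.07 aW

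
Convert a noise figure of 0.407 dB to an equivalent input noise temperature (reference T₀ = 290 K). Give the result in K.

28.5 K

F = 10^(0.407/10) = 1.09825
T_e = (F − 1)·T₀ = (1.09825 − 1) × 290 = 28.5 K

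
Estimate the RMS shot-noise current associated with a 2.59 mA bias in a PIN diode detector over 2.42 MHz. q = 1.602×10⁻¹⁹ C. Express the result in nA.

I_n = √(2qI·B)
2qI·B = 2 × 1.602×10⁻¹⁹ × 2.59×10⁻³ × 2.42×10⁶ = 2.01×10⁻¹⁵ A²
I_n = √(2.01×10⁻¹⁵) = 4.48×10⁻⁸ A = 44.8 nA

44.8 nA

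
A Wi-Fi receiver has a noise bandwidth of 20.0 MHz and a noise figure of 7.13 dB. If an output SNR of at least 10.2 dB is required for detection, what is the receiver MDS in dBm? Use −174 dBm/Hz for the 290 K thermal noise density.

−83.7 dBm

Sensitivity = −174 + 10 log₁₀(B) + NF + SNR_min
= −174 + 73.01 + 7.13 + 10.2
= −83.66 dBm → −83.7 dBm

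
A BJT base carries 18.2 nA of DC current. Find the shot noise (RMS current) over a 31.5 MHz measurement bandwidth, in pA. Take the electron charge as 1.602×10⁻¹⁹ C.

I_n = √(2qI·B)
2qI·B = 2 × 1.602×10⁻¹⁹ × 1.82×10⁻⁸ × 3.15×10⁷ = 1.84×10⁻¹⁹ A²
I_n = √(1.84×10⁻¹⁹) = 4.29×10⁻¹⁰ A = 429 pA

429 pA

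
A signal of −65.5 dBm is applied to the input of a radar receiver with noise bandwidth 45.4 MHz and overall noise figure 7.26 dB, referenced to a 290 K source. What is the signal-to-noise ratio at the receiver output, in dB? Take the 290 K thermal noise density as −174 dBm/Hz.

24.7 dB

Noise floor: N = −174 + 10 log₁₀(B) + NF
10 log₁₀(4.54×10⁷) = 76.57 dB
N = −174 + 76.57 + 7.26 = −90.17 dBm
SNR = P_sig − N = −65.5 − (−90.17) = 24.67 dB → 24.7 dB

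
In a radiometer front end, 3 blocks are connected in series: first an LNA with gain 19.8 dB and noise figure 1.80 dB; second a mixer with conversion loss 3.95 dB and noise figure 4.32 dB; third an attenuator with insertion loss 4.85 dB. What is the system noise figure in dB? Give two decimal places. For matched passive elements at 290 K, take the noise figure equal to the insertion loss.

Convert to linear (a loss of L dB is a gain of −L dB): F_i = 10^(NF_i/10), G_i = 10^(G_i,dB/10)
  Stage 1: F_1 = 10^(1.80/10) = 1.514, G_1 = 10^(19.8/10) = 95.50
  Stage 2: F_2 = 10^(4.32/10) = 2.704, G_2 = 10^(−3.95/10) = 0.4027
  Stage 3: F_3 = 10^(4.85/10) = 3.055, G_3 = 10^(−4.85/10) = 0.3273
Friis cascade:
  F = 1.514 + (2.704 − 1)/95.50 + (3.055 − 1)/38.46 = 1.585
NF = 10 log₁₀(1.585) = 2.00 dB

2.00 dB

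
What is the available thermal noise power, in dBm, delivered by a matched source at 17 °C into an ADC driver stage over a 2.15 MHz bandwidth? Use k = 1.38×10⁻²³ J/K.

−110.7 dBm

T = 17 °C + 273.15 = 290.15 K
P_n = kTB = 1.38×10⁻²³ × 290.15 × 2.15×10⁶ = 8.61×10⁻¹⁵ W
In dBm: 10 log₁₀(8.61×10⁻¹⁵ / 10⁻³) = −110.7 dBm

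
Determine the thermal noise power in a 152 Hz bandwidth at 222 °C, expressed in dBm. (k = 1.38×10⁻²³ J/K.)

−149.8 dBm

T = 222 °C + 273.15 = 495.15 K
P_n = kTB = 1.38×10⁻²³ × 495.15 × 1.52×10² = 1.04×10⁻¹⁸ W
In dBm: 10 log₁₀(1.04×10⁻¹⁸ / 10⁻³) = −149.8 dBm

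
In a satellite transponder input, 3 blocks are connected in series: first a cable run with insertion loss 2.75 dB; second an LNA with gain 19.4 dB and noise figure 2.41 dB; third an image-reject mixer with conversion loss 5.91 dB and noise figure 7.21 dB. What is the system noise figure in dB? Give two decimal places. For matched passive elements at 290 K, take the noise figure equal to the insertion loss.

Convert to linear (a loss of L dB is a gain of −L dB): F_i = 10^(NF_i/10), G_i = 10^(G_i,dB/10)
  Stage 1: F_1 = 10^(2.75/10) = 1.884, G_1 = 10^(−2.75/10) = 0.5309
  Stage 2: F_2 = 10^(2.41/10) = 1.742, G_2 = 10^(19.4/10) = 87.10
  Stage 3: F_3 = 10^(7.21/10) = 5.260, G_3 = 10^(−5.91/10) = 0.2564
Friis cascade:
  F = 1.884 + (1.742 − 1)/0.5309 + (5.260 − 1)/46.24 = 3.373
NF = 10 log₁₀(3.373) = 5.28 dB

5.28 dB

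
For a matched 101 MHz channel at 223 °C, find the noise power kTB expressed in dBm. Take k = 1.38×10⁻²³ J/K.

−91.6 dBm

T = 223 °C + 273.15 = 496.15 K
P_n = kTB = 1.38×10⁻²³ × 496.15 × 1.01×10⁸ = 6.92×10⁻¹³ W
In dBm: 10 log₁₀(6.92×10⁻¹³ / 10⁻³) = −91.6 dBm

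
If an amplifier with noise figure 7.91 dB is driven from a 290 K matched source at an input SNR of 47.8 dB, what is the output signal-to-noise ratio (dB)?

39.89 dB

By definition F = SNR_in/SNR_out, so in dB: SNR_out = SNR_in − NF
SNR_out = 47.8 − 7.91 = 39.89 dB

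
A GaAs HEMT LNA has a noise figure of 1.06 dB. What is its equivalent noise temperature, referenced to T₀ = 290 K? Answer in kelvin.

80.2 K

F = 10^(1.06/10) = 1.27644
T_e = (F − 1)·T₀ = (1.27644 − 1) × 290 = 80.2 K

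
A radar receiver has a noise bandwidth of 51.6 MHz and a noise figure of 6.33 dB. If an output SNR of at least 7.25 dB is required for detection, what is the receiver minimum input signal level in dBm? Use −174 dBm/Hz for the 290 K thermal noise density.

Sensitivity = −174 + 10 log₁₀(B) + NF + SNR_min
= −174 + 77.13 + 6.33 + 7.25
= −83.29 dBm → −83.3 dBm

−83.3 dBm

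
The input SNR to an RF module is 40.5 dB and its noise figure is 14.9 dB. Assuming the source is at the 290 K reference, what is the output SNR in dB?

By definition F = SNR_in/SNR_out, so in dB: SNR_out = SNR_in − NF
SNR_out = 40.5 − 14.9 = 25.6 dB

25.6 dB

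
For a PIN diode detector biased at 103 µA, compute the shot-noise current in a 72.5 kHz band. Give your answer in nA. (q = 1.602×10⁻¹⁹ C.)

I_n = √(2qI·B)
2qI·B = 2 × 1.602×10⁻¹⁹ × 1.03×10⁻⁴ × 7.25×10⁴ = 2.39×10⁻¹⁸ A²
I_n = √(2.39×10⁻¹⁸) = 1.55×10⁻⁹ A = 1.55 nA

1.55 nA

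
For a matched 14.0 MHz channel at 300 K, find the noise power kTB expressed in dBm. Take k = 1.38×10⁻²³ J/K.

P_n = kTB = 1.38×10⁻²³ × 300 × 1.40×10⁷ = 5.80×10⁻¹⁴ W
In dBm: 10 log₁₀(5.80×10⁻¹⁴ / 10⁻³) = −102.4 dBm

−102.4 dBm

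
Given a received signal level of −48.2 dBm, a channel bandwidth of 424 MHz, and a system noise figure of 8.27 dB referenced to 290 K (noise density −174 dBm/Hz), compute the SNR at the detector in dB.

31.3 dB

Noise floor: N = −174 + 10 log₁₀(B) + NF
10 log₁₀(4.24×10⁸) = 86.27 dB
N = −174 + 86.27 + 8.27 = −79.46 dBm
SNR = P_sig − N = −48.2 − (−79.46) = 31.26 dB → 31.3 dB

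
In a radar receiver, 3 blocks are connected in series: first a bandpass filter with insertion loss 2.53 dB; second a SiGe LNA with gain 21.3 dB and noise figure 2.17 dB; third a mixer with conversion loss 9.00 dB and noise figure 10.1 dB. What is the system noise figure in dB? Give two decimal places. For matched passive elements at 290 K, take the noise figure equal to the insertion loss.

4.88 dB

Convert to linear (a loss of L dB is a gain of −L dB): F_i = 10^(NF_i/10), G_i = 10^(G_i,dB/10)
  Stage 1: F_1 = 10^(2.53/10) = 1.791, G_1 = 10^(−2.53/10) = 0.5585
  Stage 2: F_2 = 10^(2.17/10) = 1.648, G_2 = 10^(21.3/10) = 134.9
  Stage 3: F_3 = 10^(10.1/10) = 10.23, G_3 = 10^(−9.00/10) = 0.1259
Friis cascade:
  F = 1.791 + (1.648 − 1)/0.5585 + (10.23 − 1)/75.34 = 3.074
NF = 10 log₁₀(3.074) = 4.88 dB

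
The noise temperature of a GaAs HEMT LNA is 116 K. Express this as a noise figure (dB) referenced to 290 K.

1.46 dB

F = 1 + T_e/T₀ = 1 + 116/290 = 1.4
NF = 10 log₁₀(1.4) = 1.46 dB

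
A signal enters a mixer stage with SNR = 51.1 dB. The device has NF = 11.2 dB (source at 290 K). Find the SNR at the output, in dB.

By definition F = SNR_in/SNR_out, so in dB: SNR_out = SNR_in − NF
SNR_out = 51.1 − 11.2 = 39.9 dB

39.9 dB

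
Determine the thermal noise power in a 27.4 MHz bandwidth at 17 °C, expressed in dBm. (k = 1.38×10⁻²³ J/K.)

T = 17 °C + 273.15 = 290.15 K
P_n = kTB = 1.38×10⁻²³ × 290.15 × 2.74×10⁷ = 1.10×10⁻¹³ W
In dBm: 10 log₁₀(1.10×10⁻¹³ / 10⁻³) = −99.6 dBm

−99.6 dBm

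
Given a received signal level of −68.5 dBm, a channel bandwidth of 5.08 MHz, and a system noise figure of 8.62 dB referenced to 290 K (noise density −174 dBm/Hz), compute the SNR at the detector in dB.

29.8 dB

Noise floor: N = −174 + 10 log₁₀(B) + NF
10 log₁₀(5.08×10⁶) = 67.06 dB
N = −174 + 67.06 + 8.62 = −98.32 dBm
SNR = P_sig − N = −68.5 − (−98.32) = 29.82 dB → 29.8 dB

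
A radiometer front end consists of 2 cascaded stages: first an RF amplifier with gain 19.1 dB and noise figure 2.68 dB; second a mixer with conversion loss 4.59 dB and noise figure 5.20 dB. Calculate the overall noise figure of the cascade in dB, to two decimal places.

2.75 dB

Convert to linear (a loss of L dB is a gain of −L dB): F_i = 10^(NF_i/10), G_i = 10^(G_i,dB/10)
  Stage 1: F_1 = 10^(2.68/10) = 1.854, G_1 = 10^(19.1/10) = 81.28
  Stage 2: F_2 = 10^(5.20/10) = 3.311, G_2 = 10^(−4.59/10) = 0.3475
Friis cascade:
  F = 1.854 + (3.311 − 1)/81.28 = 1.882
NF = 10 log₁₀(1.882) = 2.75 dB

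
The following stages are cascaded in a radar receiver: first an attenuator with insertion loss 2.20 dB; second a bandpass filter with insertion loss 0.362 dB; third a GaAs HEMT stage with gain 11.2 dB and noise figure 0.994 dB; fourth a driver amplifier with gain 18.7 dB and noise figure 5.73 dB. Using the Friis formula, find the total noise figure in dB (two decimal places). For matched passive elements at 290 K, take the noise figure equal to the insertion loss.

4.22 dB

Convert to linear (a loss of L dB is a gain of −L dB): F_i = 10^(NF_i/10), G_i = 10^(G_i,dB/10)
  Stage 1: F_1 = 10^(2.20/10) = 1.660, G_1 = 10^(−2.20/10) = 0.6026
  Stage 2: F_2 = 10^(0.362/10) = 1.087, G_2 = 10^(−0.362/10) = 0.9200
  Stage 3: F_3 = 10^(0.994/10) = 1.257, G_3 = 10^(11.2/10) = 13.18
  Stage 4: F_4 = 10^(5.73/10) = 3.741, G_4 = 10^(18.7/10) = 74.13
Friis cascade:
  F = 1.660 + (1.087 − 1)/0.6026 + (1.257 − 1)/0.5544 + (3.741 − 1)/7.308 = 2.643
NF = 10 log₁₀(2.643) = 4.22 dB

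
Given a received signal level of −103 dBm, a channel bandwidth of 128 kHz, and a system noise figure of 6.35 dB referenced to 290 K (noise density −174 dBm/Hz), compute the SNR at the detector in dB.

Noise floor: N = −174 + 10 log₁₀(B) + NF
10 log₁₀(1.28×10⁵) = 51.07 dB
N = −174 + 51.07 + 6.35 = −116.58 dBm
SNR = P_sig − N = −103 − (−116.58) = 13.58 dB → 13.6 dB

13.6 dB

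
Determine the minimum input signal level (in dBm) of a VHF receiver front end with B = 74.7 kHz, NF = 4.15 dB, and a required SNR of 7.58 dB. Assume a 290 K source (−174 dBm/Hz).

Sensitivity = −174 + 10 log₁₀(B) + NF + SNR_min
= −174 + 48.73 + 4.15 + 7.58
= −113.54 dBm → −113.5 dBm

−113.5 dBm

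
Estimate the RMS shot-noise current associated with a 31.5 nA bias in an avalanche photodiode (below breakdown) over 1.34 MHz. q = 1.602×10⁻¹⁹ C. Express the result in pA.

I_n = √(2qI·B)
2qI·B = 2 × 1.602×10⁻¹⁹ × 3.15×10⁻⁸ × 1.34×10⁶ = 1.35×10⁻²⁰ A²
I_n = √(1.35×10⁻²⁰) = 1.16×10⁻¹⁰ A = 116 pA

116 pA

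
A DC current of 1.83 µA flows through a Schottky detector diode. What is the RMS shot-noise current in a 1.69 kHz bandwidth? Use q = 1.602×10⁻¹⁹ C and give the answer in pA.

I_n = √(2qI·B)
2qI·B = 2 × 1.602×10⁻¹⁹ × 1.83×10⁻⁶ × 1.69×10³ = 9.91×10⁻²² A²
I_n = √(9.91×10⁻²²) = 3.15×10⁻¹¹ A = 31.5 pA

31.5 pA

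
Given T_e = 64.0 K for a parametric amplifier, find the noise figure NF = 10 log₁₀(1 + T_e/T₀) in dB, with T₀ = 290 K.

0.866 dB

F = 1 + T_e/T₀ = 1 + 64.0/290 = 1.22069
NF = 10 log₁₀(1.22069) = 0.866 dB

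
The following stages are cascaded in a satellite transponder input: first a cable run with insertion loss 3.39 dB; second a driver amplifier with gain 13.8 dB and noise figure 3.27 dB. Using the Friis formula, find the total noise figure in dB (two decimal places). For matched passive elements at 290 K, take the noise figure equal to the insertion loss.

Convert to linear (a loss of L dB is a gain of −L dB): F_i = 10^(NF_i/10), G_i = 10^(G_i,dB/10)
  Stage 1: F_1 = 10^(3.39/10) = 2.183, G_1 = 10^(−3.39/10) = 0.4581
  Stage 2: F_2 = 10^(3.27/10) = 2.123, G_2 = 10^(13.8/10) = 23.99
Friis cascade:
  F = 2.183 + (2.123 − 1)/0.4581 = 4.634
NF = 10 log₁₀(4.634) = 6.66 dB

6.66 dB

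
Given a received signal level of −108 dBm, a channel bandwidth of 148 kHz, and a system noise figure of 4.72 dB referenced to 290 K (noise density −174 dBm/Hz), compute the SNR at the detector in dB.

9.6 dB

Noise floor: N = −174 + 10 log₁₀(B) + NF
10 log₁₀(1.48×10⁵) = 51.7 dB
N = −174 + 51.7 + 4.72 = −117.58 dBm
SNR = P_sig − N = −108 − (−117.58) = 9.58 dB → 9.6 dB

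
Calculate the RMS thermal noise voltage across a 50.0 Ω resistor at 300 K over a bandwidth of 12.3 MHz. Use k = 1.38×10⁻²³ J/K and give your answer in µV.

V_n = √(4kTRB)
4kTRB = 4 × 1.38×10⁻²³ × 300 × 5.00×10¹ × 1.23×10⁷ = 1.02×10⁻¹¹ V²
V_n = √(1.02×10⁻¹¹) = 3.19×10⁻⁶ V = 3.19 µV

3.19 µV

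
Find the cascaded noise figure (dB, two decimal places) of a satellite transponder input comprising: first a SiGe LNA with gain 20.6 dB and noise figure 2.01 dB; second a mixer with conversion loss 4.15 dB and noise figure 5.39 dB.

Convert to linear (a loss of L dB is a gain of −L dB): F_i = 10^(NF_i/10), G_i = 10^(G_i,dB/10)
  Stage 1: F_1 = 10^(2.01/10) = 1.589, G_1 = 10^(20.6/10) = 114.8
  Stage 2: F_2 = 10^(5.39/10) = 3.459, G_2 = 10^(−4.15/10) = 0.3846
Friis cascade:
  F = 1.589 + (3.459 − 1)/114.8 = 1.610
NF = 10 log₁₀(1.610) = 2.07 dB

2.07 dB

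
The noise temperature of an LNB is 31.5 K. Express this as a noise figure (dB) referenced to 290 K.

0.448 dB

F = 1 + T_e/T₀ = 1 + 31.5/290 = 1.10862
NF = 10 log₁₀(1.10862) = 0.448 dB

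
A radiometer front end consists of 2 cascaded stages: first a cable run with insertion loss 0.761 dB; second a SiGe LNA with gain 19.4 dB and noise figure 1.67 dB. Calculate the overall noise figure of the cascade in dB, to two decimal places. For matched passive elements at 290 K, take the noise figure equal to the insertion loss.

Convert to linear (a loss of L dB is a gain of −L dB): F_i = 10^(NF_i/10), G_i = 10^(G_i,dB/10)
  Stage 1: F_1 = 10^(0.761/10) = 1.192, G_1 = 10^(−0.761/10) = 0.8393
  Stage 2: F_2 = 10^(1.67/10) = 1.469, G_2 = 10^(19.4/10) = 87.10
Friis cascade:
  F = 1.192 + (1.469 − 1)/0.8393 = 1.750
NF = 10 log₁₀(1.750) = 2.43 dB

2.43 dB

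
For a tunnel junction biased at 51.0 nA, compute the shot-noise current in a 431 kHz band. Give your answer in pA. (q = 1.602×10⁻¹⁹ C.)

I_n = √(2qI·B)
2qI·B = 2 × 1.602×10⁻¹⁹ × 5.10×10⁻⁸ × 4.31×10⁵ = 7.04×10⁻²¹ A²
I_n = √(7.04×10⁻²¹) = 8.39×10⁻¹¹ A = 83.9 pA

83.9 pA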